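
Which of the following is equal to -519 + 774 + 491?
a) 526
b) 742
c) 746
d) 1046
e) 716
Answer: c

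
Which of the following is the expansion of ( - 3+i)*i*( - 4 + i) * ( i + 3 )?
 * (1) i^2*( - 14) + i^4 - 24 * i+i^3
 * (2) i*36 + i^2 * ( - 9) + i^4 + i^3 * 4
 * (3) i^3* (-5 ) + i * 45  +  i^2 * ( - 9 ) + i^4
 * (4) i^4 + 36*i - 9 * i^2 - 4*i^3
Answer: 4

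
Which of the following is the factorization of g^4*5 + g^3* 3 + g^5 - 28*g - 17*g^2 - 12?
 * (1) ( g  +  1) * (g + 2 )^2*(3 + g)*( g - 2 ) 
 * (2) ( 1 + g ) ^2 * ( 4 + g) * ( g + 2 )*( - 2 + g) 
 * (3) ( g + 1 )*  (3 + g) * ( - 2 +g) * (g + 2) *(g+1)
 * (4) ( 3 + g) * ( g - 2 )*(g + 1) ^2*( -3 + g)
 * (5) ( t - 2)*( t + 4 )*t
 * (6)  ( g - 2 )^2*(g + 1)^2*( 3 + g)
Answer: 3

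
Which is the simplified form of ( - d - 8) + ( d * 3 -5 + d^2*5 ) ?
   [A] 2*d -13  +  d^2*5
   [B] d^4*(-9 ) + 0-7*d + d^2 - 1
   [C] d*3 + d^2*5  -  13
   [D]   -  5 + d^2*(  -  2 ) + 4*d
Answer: A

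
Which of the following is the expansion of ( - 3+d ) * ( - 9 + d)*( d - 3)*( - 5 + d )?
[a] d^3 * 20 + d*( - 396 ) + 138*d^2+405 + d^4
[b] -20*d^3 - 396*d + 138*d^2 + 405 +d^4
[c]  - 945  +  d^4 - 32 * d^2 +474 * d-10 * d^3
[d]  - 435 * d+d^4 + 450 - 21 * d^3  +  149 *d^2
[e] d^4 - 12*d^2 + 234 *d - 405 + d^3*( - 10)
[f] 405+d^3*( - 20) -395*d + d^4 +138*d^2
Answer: b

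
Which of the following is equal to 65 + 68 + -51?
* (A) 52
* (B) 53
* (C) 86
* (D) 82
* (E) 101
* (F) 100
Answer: D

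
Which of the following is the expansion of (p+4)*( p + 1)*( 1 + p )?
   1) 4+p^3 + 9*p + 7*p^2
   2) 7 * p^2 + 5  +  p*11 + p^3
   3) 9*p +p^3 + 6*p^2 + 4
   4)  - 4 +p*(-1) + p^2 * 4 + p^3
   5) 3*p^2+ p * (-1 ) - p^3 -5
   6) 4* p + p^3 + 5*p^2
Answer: 3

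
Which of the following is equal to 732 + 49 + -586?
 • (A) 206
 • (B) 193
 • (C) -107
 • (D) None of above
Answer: D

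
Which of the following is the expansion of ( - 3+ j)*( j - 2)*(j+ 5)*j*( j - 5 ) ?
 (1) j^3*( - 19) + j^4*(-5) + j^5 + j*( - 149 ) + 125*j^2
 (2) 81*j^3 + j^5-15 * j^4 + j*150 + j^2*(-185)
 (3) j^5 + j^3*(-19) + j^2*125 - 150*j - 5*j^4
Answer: 3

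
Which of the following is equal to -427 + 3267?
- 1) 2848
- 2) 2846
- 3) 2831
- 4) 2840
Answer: 4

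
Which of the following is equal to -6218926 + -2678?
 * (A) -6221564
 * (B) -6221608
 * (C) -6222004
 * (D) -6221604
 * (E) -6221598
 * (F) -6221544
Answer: D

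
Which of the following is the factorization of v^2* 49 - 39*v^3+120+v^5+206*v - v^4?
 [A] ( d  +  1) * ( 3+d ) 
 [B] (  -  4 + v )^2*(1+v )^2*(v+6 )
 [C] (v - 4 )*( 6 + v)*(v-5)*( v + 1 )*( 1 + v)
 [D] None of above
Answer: C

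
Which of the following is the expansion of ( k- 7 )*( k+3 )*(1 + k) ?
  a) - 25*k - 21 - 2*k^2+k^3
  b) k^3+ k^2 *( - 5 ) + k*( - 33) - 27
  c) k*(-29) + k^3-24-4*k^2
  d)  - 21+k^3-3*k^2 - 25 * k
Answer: d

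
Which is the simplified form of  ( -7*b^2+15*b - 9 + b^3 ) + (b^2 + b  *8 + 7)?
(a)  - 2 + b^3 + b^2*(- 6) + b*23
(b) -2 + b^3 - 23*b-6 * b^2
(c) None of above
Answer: a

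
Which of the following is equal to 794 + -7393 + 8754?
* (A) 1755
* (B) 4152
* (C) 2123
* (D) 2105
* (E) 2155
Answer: E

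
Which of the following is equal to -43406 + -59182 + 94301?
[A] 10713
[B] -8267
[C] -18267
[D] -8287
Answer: D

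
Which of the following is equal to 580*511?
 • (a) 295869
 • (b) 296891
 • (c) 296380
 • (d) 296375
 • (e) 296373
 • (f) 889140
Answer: c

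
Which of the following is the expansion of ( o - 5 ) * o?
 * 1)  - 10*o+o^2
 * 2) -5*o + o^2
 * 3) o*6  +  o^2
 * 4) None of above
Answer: 2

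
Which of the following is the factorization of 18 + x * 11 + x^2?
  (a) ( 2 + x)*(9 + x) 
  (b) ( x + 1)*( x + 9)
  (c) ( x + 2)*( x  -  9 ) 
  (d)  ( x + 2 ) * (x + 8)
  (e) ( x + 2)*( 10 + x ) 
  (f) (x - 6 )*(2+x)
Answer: a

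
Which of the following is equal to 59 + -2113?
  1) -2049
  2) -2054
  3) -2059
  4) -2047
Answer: 2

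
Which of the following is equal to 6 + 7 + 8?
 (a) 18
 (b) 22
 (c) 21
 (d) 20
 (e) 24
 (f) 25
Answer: c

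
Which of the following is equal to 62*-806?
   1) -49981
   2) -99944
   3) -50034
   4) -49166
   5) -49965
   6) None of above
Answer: 6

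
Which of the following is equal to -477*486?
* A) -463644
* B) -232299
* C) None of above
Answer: C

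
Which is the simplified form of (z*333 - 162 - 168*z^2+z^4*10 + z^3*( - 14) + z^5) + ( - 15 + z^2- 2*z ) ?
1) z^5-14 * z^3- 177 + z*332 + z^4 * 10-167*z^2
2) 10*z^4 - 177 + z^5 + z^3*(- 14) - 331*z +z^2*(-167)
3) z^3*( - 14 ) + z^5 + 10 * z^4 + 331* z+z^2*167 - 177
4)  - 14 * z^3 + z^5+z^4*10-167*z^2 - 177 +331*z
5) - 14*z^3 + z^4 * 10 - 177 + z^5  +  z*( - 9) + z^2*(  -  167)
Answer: 4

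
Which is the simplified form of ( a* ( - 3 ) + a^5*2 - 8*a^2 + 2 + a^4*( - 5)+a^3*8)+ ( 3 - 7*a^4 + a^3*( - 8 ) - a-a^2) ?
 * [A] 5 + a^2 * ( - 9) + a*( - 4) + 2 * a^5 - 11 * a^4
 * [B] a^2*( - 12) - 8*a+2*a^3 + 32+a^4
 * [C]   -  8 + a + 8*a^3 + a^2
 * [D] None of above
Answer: D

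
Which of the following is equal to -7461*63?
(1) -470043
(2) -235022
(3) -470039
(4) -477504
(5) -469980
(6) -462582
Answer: 1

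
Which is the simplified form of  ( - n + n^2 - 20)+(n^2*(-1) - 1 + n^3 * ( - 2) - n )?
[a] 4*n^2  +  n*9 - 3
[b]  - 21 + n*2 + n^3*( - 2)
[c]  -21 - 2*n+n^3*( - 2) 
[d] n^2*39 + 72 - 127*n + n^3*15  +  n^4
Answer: c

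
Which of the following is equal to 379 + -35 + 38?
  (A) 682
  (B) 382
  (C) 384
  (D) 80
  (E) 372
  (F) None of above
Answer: B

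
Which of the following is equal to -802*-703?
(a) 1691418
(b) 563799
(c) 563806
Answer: c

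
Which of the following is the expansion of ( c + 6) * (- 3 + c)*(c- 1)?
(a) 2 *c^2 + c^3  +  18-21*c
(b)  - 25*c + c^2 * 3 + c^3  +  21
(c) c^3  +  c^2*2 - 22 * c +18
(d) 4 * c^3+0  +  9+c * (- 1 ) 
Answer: a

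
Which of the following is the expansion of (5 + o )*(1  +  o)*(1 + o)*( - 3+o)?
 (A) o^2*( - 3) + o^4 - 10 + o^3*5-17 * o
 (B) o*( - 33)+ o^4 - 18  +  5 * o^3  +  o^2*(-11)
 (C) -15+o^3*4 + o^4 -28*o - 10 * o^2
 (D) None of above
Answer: C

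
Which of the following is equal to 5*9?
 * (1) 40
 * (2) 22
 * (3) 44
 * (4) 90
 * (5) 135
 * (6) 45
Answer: 6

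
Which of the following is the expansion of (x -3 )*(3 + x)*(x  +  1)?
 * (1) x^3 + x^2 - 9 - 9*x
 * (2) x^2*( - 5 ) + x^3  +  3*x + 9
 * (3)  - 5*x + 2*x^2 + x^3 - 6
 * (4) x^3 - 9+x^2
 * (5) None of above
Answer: 1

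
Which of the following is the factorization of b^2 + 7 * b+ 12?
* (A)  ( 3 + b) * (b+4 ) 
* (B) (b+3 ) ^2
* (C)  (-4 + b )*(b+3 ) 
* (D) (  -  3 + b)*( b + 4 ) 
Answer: A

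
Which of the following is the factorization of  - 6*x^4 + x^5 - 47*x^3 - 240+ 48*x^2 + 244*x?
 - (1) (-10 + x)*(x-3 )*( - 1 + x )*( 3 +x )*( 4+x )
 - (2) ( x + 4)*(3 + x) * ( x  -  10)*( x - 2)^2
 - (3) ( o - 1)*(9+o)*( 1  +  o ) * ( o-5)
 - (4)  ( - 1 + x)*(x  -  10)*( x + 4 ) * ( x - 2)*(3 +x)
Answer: 4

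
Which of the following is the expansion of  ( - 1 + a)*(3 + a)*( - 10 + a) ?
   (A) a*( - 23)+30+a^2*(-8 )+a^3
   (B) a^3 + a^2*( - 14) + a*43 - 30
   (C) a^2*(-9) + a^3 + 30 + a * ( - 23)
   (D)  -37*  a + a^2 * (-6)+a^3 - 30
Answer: A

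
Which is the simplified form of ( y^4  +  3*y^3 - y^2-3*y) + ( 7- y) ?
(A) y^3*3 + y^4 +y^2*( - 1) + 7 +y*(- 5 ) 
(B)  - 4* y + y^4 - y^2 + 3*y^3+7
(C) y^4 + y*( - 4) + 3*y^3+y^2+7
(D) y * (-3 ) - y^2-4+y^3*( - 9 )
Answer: B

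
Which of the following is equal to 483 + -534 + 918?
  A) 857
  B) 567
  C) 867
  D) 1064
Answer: C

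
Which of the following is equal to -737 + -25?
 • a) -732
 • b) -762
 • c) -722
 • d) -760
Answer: b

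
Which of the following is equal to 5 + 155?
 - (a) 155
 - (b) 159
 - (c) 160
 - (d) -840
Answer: c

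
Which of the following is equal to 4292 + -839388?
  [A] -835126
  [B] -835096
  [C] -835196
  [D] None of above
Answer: B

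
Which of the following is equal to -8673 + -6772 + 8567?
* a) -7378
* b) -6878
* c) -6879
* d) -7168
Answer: b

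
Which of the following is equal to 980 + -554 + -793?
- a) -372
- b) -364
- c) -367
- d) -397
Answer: c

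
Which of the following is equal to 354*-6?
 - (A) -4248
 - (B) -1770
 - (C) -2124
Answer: C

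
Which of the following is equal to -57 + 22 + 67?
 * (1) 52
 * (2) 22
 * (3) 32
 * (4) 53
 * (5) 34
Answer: 3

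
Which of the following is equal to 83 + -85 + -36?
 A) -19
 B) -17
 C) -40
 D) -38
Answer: D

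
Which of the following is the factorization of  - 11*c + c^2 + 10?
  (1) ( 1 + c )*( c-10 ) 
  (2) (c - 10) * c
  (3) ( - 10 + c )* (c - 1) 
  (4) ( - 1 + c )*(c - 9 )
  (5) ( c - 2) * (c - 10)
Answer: 3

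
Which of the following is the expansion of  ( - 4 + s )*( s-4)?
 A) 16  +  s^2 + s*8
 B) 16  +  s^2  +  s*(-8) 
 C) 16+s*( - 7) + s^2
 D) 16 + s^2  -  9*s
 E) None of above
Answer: B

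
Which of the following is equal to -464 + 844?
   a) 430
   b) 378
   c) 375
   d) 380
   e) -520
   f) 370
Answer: d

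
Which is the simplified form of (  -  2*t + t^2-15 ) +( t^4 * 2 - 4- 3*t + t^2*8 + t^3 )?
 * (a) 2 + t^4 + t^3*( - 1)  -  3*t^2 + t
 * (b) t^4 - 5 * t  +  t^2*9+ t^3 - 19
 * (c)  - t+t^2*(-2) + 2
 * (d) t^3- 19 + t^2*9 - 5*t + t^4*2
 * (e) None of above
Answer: d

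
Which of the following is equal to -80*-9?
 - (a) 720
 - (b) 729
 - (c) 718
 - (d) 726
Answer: a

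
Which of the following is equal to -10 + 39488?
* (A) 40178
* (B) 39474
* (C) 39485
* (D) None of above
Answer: D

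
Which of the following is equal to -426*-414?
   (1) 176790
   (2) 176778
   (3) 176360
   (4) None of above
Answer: 4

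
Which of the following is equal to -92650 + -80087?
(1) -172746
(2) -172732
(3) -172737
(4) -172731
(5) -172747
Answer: 3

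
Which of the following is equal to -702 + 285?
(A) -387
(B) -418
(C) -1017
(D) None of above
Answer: D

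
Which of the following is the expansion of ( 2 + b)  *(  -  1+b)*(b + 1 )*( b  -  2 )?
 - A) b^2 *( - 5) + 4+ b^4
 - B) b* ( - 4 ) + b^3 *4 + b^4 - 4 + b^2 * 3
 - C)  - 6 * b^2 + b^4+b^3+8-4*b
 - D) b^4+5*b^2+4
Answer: A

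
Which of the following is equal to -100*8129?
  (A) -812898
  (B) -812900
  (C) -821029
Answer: B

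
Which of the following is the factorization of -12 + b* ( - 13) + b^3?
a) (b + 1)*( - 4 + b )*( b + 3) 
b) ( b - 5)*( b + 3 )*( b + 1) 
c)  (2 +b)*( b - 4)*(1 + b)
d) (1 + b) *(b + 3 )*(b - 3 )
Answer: a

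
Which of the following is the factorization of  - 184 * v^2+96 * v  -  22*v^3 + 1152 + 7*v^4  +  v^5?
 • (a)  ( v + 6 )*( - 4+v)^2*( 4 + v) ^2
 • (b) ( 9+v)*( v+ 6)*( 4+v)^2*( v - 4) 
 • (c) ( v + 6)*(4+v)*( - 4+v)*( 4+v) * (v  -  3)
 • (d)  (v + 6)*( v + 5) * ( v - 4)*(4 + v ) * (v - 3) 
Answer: c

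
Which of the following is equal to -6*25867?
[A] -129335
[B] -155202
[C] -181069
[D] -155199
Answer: B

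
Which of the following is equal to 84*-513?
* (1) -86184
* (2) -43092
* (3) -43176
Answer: 2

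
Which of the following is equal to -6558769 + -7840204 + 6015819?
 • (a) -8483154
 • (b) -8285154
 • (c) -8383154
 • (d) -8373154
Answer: c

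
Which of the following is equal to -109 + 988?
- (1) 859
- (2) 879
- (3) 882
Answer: 2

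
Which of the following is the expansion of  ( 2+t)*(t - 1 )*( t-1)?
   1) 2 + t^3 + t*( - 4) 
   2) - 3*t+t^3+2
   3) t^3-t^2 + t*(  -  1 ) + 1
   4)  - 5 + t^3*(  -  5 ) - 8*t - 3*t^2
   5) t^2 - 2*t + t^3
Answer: 2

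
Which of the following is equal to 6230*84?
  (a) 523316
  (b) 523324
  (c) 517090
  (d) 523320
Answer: d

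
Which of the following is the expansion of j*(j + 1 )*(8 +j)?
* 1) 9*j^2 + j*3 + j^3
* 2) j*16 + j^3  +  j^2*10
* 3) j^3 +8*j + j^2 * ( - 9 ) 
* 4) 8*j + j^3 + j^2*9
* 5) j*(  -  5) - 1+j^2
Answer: 4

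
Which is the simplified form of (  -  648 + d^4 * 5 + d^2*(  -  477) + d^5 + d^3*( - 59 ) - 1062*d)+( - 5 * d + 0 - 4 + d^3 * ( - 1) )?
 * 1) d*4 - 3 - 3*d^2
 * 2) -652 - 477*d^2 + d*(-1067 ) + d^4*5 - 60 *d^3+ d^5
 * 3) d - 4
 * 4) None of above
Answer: 2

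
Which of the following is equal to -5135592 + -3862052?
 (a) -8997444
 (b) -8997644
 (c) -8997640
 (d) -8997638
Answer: b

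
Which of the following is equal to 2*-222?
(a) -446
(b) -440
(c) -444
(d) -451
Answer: c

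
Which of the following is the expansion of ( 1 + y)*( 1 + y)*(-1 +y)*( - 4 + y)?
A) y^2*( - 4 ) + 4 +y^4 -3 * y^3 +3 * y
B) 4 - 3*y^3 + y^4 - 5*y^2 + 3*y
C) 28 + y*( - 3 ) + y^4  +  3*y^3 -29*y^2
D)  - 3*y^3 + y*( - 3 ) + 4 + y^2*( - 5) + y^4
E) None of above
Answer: B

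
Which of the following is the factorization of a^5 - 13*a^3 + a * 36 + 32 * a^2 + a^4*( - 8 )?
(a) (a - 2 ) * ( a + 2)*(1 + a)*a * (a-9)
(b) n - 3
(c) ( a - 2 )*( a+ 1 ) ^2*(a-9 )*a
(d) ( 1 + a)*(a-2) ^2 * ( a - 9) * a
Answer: a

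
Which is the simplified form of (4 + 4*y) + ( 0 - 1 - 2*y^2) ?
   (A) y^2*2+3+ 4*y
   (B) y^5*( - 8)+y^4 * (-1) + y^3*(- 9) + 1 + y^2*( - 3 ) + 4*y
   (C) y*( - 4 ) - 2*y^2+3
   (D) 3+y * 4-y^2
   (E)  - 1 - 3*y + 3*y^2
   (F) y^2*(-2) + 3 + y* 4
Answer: F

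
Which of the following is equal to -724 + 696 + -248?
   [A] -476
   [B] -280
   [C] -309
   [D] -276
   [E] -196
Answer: D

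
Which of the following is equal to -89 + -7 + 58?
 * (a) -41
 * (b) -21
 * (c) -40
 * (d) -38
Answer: d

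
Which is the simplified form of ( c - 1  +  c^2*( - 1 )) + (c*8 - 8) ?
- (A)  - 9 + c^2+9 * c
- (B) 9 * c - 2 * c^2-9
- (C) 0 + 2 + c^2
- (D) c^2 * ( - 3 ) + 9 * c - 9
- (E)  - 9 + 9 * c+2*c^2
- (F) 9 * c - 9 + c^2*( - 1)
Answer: F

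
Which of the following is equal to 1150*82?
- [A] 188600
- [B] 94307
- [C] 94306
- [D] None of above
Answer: D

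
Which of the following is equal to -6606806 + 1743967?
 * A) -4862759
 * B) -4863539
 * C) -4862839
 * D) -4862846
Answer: C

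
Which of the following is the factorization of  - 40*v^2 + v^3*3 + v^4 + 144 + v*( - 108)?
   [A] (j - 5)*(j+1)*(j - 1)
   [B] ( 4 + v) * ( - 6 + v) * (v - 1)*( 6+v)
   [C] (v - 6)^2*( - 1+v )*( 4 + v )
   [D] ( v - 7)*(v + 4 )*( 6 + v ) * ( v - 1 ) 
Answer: B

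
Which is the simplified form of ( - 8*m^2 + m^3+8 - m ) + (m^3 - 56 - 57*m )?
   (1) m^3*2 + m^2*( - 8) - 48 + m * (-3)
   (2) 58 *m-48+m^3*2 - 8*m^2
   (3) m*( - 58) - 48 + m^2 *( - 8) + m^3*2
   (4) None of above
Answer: 3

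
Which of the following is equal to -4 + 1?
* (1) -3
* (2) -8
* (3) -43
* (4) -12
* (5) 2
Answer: 1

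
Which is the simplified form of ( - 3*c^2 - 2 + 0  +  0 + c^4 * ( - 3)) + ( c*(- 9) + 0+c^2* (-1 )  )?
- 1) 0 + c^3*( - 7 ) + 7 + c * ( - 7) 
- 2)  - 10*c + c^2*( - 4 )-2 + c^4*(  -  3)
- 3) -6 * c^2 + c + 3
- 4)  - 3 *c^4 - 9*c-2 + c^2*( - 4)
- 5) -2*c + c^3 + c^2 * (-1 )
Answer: 4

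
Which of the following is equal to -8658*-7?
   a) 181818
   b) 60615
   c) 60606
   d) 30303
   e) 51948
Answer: c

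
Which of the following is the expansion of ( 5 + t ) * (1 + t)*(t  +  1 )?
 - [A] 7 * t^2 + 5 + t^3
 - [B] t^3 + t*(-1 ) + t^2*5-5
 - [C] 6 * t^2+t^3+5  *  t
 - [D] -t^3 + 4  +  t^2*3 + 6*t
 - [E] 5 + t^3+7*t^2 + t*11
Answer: E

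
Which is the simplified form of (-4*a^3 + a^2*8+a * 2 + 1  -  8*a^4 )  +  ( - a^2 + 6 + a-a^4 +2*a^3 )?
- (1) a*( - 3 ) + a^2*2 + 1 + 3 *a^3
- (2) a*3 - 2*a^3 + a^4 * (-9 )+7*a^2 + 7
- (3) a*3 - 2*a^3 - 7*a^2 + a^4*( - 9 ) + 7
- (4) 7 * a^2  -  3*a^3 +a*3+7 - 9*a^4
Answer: 2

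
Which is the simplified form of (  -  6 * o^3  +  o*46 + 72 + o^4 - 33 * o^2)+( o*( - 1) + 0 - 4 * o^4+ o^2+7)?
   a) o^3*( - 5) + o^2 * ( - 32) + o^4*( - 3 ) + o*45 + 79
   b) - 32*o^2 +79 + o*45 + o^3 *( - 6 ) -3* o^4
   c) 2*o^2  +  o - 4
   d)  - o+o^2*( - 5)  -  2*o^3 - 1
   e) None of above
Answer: b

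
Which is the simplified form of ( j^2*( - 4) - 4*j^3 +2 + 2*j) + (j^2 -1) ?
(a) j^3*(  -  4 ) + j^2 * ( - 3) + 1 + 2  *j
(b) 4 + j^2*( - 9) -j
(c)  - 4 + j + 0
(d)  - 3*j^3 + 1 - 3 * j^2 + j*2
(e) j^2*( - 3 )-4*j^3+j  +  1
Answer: a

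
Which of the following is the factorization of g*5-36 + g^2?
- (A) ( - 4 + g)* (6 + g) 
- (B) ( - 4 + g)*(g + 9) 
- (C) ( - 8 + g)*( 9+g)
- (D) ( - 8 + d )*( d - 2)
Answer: B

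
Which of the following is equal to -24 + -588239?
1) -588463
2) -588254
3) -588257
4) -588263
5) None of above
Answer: 4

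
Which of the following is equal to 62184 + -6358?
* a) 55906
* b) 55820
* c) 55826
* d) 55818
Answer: c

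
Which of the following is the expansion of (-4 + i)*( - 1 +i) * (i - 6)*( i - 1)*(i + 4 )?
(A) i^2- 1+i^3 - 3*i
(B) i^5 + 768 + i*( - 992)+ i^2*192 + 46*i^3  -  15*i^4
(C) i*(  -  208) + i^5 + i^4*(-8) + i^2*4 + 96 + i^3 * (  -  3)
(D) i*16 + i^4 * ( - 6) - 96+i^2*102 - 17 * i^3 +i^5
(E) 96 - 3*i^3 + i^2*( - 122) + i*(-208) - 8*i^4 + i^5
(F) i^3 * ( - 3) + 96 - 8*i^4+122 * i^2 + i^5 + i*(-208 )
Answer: F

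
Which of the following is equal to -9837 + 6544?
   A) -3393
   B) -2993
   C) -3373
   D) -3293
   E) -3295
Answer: D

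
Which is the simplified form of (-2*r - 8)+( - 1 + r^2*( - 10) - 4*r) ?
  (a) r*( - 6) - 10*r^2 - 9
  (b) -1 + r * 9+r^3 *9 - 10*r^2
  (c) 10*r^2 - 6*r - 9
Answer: a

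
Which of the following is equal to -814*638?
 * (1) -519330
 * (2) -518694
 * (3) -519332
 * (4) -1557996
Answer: 3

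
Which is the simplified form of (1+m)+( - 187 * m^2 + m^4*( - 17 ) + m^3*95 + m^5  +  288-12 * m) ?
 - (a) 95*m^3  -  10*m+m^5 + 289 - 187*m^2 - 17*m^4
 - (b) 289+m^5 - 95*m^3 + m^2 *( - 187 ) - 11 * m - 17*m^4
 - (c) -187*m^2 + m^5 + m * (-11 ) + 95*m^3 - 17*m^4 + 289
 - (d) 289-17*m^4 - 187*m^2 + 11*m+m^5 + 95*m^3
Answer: c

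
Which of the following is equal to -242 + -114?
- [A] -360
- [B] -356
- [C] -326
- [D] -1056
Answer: B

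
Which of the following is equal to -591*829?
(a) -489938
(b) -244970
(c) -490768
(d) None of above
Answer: d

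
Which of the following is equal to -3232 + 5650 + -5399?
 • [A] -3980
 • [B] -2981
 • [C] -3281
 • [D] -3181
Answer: B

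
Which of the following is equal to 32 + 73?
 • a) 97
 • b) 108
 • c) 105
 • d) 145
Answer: c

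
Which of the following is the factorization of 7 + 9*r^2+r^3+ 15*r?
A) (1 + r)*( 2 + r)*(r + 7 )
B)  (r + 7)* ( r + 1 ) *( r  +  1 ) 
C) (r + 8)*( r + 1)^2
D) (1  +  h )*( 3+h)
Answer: B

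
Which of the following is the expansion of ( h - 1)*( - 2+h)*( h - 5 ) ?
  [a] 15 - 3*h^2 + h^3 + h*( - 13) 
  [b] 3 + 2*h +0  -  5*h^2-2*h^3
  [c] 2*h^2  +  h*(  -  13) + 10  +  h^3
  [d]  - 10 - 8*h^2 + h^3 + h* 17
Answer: d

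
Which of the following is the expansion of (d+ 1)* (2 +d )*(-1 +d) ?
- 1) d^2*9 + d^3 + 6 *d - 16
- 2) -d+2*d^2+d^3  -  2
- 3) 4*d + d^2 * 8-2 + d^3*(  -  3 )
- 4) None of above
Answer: 2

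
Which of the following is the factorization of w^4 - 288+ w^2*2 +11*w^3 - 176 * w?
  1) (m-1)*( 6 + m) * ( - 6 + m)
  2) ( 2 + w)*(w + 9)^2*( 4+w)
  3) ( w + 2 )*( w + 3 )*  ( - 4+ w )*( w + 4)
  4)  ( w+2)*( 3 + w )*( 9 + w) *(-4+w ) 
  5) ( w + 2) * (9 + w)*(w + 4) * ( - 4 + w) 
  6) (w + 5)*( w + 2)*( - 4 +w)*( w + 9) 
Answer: 5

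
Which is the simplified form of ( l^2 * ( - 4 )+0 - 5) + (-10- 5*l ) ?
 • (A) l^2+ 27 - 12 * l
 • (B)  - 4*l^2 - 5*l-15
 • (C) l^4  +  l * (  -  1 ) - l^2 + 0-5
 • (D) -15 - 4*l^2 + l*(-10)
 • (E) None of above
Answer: B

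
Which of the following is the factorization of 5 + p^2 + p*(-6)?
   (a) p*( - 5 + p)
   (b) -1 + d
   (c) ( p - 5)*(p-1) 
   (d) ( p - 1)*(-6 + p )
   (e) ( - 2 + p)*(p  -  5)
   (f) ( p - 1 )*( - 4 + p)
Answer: c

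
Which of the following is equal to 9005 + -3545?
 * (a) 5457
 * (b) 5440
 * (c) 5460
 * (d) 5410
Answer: c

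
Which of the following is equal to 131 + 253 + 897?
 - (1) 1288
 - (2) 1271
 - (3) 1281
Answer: 3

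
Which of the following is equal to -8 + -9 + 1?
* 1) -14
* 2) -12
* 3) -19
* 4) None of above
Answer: 4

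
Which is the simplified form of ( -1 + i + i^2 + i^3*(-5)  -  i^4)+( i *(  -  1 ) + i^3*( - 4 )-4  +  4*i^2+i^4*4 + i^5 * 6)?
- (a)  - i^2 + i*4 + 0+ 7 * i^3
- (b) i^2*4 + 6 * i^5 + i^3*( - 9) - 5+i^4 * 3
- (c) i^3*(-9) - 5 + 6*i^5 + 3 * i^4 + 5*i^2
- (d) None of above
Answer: c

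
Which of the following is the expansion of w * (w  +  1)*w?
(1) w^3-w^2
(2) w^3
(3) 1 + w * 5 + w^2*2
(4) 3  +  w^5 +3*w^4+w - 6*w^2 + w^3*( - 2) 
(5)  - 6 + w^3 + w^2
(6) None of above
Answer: 6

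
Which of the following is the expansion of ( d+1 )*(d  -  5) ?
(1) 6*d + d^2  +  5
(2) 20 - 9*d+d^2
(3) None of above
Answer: 3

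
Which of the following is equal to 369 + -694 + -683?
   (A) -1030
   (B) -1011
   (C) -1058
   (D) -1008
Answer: D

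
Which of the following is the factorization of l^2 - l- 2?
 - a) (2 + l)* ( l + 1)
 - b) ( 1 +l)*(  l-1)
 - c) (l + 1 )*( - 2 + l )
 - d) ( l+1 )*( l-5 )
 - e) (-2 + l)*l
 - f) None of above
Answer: c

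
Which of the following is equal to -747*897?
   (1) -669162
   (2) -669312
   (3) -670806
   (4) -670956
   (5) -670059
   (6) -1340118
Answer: 5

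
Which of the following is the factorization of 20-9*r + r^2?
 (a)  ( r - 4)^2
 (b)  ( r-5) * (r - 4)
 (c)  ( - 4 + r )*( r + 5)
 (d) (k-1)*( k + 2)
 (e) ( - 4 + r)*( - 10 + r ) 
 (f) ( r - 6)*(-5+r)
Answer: b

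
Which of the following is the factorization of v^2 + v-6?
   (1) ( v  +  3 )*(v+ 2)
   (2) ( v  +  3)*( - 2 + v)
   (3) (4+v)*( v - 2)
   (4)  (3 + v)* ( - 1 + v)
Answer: 2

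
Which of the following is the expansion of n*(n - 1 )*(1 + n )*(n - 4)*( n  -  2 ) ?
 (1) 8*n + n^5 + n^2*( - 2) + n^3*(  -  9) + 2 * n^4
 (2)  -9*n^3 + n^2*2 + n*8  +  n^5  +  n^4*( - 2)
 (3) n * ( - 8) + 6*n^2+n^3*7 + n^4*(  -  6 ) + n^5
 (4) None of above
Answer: 3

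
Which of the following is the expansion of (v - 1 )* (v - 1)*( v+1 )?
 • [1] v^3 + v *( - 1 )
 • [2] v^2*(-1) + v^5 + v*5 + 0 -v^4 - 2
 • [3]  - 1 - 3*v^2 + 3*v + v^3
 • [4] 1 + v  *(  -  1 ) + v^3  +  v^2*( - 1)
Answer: 4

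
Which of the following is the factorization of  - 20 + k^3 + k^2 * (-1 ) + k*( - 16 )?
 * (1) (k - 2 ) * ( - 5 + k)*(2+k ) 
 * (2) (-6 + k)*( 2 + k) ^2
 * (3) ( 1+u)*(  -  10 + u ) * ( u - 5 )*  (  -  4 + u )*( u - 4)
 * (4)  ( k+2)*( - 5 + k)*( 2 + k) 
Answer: 4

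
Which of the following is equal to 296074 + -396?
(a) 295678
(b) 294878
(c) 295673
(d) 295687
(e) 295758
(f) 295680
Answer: a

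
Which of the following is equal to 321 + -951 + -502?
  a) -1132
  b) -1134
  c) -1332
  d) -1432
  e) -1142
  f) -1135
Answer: a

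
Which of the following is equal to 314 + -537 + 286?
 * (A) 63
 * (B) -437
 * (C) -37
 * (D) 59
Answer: A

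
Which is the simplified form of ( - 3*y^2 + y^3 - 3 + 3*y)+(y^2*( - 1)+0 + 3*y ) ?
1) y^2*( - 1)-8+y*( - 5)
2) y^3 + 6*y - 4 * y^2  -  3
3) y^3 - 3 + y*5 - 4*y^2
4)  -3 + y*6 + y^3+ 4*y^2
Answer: 2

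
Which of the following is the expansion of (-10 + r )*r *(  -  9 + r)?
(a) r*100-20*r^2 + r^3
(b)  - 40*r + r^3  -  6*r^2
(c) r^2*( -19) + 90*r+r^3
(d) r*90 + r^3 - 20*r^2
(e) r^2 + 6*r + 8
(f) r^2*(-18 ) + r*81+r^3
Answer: c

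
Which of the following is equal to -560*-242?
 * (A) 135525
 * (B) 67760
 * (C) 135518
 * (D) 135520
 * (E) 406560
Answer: D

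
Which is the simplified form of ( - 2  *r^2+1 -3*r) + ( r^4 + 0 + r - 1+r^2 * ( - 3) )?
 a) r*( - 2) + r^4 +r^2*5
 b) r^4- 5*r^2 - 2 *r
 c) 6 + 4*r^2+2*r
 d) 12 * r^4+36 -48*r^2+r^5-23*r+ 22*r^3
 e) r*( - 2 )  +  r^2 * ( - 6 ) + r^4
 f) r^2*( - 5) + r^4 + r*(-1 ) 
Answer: b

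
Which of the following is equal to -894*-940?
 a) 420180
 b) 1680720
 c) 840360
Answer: c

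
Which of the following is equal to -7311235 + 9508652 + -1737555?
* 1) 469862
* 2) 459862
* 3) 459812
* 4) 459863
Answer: 2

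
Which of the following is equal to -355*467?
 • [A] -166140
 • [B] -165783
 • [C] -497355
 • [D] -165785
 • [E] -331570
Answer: D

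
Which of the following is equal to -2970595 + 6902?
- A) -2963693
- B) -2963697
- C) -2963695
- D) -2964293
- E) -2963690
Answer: A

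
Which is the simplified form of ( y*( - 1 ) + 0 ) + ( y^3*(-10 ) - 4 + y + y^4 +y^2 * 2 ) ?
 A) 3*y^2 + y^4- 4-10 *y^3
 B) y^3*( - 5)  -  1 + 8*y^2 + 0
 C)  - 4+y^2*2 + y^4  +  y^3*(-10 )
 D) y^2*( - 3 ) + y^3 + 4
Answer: C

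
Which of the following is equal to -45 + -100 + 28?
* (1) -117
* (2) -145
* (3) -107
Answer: 1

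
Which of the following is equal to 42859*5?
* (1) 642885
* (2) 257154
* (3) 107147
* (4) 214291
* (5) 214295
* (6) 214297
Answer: 5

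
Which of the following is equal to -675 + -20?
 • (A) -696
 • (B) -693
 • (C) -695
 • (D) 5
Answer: C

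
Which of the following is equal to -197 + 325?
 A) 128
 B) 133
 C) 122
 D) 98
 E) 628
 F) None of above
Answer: A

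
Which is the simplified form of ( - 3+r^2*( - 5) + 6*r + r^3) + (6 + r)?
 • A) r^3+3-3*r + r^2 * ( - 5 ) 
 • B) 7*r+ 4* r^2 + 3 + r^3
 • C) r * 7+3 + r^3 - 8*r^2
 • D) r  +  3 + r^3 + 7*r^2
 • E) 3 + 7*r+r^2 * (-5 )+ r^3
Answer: E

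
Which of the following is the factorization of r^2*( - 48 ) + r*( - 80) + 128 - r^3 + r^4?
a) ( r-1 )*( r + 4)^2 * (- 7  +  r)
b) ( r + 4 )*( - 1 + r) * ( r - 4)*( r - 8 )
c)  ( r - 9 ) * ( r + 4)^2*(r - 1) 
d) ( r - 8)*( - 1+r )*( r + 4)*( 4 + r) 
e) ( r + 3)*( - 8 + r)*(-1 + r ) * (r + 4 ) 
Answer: d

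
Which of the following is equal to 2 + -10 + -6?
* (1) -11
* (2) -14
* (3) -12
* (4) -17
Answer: 2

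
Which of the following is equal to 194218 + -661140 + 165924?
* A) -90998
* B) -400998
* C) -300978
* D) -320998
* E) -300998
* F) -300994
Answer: E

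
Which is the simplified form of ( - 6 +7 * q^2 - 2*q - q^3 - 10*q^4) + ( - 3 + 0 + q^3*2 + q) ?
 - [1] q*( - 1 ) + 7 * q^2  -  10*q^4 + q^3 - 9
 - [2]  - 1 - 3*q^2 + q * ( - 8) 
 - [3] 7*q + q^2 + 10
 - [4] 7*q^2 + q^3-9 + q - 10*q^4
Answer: 1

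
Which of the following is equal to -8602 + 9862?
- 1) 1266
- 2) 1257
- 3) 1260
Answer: 3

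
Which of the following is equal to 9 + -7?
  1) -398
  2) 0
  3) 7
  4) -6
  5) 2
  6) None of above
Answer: 5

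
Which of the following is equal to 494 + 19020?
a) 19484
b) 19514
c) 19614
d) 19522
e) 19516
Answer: b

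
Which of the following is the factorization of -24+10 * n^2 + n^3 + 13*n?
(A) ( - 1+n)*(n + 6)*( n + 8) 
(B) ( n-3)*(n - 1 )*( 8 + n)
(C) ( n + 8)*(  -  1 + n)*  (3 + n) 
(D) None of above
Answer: C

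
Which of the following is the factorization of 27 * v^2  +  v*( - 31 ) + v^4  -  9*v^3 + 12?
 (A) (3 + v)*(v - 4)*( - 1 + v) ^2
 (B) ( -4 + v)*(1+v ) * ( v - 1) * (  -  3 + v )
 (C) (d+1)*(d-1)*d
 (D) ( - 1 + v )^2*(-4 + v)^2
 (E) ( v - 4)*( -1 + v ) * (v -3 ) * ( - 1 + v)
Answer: E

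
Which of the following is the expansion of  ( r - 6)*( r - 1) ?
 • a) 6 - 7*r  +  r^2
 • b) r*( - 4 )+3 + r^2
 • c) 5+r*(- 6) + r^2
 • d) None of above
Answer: a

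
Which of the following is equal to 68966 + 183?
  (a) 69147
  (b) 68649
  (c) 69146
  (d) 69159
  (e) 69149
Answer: e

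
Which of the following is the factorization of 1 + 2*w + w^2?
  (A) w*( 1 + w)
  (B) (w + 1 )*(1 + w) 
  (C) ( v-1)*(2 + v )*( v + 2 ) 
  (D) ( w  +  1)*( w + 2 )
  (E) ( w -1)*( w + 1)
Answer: B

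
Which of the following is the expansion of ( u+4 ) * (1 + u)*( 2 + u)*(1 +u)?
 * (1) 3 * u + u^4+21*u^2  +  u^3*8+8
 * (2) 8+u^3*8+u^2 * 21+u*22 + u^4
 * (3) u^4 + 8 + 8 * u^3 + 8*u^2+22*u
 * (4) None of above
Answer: 2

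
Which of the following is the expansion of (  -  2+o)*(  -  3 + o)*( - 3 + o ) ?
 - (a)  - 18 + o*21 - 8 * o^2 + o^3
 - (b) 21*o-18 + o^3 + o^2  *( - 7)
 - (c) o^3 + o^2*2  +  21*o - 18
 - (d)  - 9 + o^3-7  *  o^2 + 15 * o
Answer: a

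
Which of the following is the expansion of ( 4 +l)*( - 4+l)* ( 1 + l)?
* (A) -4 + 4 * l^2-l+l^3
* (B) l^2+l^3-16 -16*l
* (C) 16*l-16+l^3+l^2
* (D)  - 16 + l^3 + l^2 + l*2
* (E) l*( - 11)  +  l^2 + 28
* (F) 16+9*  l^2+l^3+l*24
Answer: B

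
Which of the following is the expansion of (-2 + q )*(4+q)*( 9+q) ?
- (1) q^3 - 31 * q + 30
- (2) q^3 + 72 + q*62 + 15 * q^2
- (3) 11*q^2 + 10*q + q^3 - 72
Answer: 3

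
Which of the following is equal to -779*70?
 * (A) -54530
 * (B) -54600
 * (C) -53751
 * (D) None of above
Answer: A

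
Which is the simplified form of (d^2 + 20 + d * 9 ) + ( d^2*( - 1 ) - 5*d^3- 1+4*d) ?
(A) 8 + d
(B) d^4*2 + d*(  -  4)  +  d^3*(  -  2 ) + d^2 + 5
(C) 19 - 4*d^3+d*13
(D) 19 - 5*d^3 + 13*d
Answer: D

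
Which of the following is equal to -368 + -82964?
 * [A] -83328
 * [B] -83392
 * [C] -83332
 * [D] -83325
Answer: C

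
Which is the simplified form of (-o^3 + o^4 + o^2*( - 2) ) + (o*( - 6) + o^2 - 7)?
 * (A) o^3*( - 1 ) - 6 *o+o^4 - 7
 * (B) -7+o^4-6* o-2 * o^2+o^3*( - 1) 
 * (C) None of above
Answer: C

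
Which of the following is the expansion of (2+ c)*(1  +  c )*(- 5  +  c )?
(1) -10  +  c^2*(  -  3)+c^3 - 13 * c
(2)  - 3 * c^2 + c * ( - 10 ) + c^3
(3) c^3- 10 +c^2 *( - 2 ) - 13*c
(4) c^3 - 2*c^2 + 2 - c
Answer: 3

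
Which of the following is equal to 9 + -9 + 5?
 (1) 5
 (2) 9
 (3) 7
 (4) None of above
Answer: 1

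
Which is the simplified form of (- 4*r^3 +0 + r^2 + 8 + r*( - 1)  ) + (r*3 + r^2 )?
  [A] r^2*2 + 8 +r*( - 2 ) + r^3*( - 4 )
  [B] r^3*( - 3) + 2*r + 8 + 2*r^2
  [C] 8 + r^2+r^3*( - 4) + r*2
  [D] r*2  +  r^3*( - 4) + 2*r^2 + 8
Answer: D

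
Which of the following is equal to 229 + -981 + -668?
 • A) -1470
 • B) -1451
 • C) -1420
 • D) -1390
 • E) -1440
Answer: C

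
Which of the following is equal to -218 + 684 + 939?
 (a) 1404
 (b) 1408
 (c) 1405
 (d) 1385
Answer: c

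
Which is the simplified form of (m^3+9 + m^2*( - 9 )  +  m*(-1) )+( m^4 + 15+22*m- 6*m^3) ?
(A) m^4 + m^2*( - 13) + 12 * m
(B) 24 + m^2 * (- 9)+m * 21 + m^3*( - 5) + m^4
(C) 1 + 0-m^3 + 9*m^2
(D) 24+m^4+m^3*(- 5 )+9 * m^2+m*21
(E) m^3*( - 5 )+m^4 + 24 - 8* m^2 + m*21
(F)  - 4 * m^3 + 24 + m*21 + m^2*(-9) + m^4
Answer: B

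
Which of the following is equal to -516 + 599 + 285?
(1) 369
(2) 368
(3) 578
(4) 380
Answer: 2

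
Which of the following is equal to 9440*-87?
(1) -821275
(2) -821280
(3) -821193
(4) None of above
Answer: 2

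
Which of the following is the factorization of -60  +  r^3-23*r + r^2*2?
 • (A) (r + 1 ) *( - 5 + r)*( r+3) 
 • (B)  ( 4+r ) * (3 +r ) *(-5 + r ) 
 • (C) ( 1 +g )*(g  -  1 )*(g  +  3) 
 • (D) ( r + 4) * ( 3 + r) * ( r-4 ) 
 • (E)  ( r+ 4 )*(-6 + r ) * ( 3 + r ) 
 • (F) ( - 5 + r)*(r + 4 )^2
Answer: B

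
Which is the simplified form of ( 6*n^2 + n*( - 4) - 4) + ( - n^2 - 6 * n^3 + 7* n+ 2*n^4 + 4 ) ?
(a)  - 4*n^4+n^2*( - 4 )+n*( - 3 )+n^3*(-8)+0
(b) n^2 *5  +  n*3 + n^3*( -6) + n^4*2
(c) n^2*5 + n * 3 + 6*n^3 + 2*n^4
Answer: b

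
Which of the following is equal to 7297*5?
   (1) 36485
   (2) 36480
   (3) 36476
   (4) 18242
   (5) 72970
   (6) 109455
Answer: 1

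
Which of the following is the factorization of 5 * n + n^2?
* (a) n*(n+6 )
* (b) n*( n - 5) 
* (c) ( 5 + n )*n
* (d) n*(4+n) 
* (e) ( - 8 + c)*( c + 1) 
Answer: c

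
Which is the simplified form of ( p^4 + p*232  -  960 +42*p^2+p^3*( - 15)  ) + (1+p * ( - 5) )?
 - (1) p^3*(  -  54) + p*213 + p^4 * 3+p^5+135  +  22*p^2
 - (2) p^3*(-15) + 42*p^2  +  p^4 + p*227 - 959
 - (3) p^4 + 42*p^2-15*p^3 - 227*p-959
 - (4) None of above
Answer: 2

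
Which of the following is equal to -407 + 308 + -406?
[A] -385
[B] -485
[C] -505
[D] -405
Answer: C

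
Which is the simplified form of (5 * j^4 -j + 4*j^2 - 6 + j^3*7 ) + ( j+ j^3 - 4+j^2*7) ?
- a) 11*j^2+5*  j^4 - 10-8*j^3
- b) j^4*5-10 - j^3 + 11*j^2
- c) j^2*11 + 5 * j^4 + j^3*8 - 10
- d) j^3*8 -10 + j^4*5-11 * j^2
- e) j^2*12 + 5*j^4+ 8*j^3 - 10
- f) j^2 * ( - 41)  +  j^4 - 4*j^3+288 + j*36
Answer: c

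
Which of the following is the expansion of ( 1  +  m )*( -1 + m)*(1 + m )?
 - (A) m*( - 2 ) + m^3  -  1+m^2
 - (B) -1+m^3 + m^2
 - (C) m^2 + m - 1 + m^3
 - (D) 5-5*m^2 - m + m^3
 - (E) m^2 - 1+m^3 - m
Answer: E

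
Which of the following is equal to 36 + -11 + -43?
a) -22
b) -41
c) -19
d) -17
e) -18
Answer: e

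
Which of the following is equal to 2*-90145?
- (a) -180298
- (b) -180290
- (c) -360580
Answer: b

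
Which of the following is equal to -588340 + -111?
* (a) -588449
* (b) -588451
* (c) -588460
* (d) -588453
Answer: b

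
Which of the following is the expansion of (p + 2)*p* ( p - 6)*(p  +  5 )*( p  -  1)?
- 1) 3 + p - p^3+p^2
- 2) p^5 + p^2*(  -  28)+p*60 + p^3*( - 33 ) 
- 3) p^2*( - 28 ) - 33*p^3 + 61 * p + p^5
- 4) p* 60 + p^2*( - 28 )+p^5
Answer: 2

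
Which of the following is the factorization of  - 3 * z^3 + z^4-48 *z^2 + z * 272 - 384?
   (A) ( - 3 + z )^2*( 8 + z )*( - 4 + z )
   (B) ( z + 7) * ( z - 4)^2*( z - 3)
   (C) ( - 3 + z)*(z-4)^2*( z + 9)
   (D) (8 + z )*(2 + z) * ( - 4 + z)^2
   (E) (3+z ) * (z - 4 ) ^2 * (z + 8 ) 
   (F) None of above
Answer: F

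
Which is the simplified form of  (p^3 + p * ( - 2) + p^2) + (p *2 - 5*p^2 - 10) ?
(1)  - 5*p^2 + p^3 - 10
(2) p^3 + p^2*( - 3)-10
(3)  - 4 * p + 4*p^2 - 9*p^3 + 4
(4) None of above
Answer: 4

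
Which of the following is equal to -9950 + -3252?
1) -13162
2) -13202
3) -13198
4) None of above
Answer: 2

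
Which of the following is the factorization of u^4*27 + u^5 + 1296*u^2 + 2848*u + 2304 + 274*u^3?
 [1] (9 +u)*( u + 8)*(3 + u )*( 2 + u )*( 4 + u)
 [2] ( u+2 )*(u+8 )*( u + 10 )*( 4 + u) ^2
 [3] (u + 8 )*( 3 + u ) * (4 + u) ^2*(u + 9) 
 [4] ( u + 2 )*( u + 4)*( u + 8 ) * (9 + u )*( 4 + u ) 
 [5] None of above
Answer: 4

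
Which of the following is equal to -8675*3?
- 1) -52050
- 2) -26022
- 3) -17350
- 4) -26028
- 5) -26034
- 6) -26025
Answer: 6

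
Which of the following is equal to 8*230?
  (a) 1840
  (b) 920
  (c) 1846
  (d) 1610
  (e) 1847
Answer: a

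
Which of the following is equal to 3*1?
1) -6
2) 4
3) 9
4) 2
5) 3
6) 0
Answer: 5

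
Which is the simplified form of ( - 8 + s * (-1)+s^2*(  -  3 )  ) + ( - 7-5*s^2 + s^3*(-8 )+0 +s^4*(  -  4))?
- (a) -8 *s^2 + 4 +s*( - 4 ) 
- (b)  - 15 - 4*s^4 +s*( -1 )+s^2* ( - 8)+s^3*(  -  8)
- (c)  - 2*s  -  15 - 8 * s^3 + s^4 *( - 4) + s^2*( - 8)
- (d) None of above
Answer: b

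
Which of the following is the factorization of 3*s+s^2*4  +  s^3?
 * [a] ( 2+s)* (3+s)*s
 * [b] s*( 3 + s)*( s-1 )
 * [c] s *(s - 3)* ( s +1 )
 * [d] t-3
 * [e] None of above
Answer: e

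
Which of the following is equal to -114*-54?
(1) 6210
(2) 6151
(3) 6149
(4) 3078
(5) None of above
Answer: 5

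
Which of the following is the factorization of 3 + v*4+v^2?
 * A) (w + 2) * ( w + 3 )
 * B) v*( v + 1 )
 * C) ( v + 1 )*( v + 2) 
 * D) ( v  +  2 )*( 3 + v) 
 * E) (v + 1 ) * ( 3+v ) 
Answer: E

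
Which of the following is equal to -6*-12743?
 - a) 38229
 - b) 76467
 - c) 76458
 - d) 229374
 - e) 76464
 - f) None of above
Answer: c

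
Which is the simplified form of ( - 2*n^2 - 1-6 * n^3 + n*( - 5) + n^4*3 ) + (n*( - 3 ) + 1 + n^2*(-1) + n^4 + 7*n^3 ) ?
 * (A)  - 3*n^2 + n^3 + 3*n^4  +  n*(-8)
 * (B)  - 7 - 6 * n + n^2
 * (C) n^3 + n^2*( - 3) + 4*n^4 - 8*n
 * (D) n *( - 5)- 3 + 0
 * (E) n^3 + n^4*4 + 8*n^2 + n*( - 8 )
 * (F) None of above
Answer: C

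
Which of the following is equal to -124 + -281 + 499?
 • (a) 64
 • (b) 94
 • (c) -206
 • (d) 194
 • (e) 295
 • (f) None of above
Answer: b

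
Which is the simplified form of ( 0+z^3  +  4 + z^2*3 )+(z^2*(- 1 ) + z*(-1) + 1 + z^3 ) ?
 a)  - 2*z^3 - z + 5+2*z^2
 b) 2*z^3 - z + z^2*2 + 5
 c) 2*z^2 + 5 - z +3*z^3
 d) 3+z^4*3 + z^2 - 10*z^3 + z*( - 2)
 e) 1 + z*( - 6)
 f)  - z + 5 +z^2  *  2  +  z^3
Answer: b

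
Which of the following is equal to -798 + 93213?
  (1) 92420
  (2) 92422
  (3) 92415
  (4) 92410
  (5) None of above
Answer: 3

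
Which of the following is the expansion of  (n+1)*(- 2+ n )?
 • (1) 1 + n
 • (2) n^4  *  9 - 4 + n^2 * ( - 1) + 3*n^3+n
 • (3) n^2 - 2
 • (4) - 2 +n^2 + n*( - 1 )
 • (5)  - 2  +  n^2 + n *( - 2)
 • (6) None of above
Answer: 4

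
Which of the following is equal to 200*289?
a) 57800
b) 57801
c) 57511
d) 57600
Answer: a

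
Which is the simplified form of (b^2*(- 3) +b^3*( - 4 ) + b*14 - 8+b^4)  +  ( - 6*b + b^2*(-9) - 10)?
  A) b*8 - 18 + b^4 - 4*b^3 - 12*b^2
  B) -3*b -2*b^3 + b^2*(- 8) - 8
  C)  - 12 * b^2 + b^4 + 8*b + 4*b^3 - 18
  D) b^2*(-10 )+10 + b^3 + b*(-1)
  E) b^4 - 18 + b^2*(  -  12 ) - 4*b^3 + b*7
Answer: A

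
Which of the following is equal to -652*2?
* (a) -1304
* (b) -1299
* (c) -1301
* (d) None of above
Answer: a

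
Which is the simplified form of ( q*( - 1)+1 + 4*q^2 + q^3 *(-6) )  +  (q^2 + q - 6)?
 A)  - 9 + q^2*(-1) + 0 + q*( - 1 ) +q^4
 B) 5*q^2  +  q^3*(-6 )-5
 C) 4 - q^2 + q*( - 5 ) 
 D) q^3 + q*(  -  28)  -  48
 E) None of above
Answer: B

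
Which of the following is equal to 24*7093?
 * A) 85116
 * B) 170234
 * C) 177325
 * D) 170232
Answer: D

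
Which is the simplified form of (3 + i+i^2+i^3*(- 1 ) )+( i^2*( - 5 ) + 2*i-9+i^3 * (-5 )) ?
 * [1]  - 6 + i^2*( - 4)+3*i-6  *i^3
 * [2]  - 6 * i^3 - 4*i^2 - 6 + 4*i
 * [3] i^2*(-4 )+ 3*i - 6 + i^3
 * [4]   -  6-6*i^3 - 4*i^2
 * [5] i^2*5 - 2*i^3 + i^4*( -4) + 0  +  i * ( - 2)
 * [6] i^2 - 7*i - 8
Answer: 1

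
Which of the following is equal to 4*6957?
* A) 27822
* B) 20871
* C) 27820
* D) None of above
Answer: D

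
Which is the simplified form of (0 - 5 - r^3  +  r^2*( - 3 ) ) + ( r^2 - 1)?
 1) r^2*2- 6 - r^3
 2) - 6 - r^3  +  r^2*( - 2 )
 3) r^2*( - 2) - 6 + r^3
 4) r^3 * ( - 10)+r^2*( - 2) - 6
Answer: 2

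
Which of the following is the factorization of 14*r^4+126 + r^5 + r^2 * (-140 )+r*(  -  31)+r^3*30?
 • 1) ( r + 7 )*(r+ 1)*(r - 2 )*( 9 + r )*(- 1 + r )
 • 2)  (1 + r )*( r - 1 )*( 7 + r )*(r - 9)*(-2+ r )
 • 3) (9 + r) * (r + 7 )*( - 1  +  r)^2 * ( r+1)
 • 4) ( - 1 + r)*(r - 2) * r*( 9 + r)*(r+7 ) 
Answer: 1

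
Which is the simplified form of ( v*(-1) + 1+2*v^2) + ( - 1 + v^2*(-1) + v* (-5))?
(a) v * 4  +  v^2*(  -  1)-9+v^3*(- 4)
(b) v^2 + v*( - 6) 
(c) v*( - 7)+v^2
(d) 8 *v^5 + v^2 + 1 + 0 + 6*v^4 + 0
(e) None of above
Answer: b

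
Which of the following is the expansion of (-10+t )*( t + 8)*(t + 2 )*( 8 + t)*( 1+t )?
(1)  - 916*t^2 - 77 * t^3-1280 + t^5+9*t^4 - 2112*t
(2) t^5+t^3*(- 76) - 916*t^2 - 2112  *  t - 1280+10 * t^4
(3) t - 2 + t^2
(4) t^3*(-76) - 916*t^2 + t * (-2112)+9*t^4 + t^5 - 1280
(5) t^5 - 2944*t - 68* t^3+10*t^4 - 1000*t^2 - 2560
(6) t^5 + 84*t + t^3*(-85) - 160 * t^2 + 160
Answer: 4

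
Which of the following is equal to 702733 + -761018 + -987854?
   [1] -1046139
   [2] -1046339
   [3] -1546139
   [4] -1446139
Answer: 1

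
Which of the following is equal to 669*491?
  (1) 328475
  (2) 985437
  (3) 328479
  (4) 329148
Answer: 3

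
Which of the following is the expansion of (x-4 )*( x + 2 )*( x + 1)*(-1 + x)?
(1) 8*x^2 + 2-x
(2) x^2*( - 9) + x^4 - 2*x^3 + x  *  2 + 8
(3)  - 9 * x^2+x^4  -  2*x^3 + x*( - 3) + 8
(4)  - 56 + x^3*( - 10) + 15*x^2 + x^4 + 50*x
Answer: 2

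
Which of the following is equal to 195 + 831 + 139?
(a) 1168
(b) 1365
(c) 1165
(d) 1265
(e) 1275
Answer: c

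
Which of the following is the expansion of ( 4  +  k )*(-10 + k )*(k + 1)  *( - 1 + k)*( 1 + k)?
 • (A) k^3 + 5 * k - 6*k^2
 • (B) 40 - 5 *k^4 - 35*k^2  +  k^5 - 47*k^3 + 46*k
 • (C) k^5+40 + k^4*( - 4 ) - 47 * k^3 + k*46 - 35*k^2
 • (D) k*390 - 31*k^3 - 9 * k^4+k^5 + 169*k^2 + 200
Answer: B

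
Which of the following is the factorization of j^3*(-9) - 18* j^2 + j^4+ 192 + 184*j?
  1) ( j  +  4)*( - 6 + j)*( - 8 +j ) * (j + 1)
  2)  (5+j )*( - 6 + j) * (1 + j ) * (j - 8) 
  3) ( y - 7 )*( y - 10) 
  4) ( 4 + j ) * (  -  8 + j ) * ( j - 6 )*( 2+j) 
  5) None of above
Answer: 1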